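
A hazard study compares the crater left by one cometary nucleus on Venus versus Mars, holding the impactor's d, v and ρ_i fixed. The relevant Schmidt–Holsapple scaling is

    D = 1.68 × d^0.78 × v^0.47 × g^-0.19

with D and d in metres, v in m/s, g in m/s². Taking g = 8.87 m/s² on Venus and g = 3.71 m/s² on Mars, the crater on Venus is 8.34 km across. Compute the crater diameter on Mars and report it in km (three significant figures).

All impactor-dependent factors cancel in the ratio, leaving D_Mars/D_Venus = (g_Mars/g_Venus)^-0.19.
(3.71/8.87)^-0.19 = 0.4183^-0.19 = 1.180
D_Mars = 1.180 × 8.34 km = 9.84 km

D ≈ 9.84 km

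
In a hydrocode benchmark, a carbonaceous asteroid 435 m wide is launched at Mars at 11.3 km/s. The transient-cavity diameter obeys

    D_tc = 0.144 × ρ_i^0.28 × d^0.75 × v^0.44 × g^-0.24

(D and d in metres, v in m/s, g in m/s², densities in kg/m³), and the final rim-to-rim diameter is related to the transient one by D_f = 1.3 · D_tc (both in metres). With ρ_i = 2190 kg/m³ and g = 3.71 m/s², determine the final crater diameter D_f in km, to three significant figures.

v = 11300 m/s.
ρ_i^0.28 = 2190^0.28 = 8.616
d^0.75 = 435^0.75 = 95.25
v^0.44 = 11300^0.44 = 60.72
g^-0.24 = 3.71^-0.24 = 0.7300
D_tc = 0.144 × 8.616 × 95.25 × 60.72 × 0.7300 = 5238 m
D_f = 1.3 × 5238 = 6809 m
     = 6.809 km

D_f ≈ 6.81 km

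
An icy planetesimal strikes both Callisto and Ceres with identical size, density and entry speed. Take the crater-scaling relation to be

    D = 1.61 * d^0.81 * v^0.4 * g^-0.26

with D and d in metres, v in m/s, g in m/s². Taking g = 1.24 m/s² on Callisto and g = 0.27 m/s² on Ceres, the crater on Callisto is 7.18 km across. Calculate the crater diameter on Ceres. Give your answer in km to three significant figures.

D ≈ 10.7 km

All impactor-dependent factors cancel in the ratio, leaving D_Ceres/D_Callisto = (g_Ceres/g_Callisto)^-0.26.
(0.27/1.24)^-0.26 = 0.2177^-0.26 = 1.486
D_Ceres = 1.486 × 7.18 km = 10.7 km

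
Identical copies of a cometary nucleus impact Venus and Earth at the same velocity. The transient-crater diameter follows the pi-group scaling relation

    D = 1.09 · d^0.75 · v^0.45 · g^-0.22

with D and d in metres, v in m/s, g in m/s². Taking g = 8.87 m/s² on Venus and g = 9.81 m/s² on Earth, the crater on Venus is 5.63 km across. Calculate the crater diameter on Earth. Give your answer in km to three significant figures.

D ≈ 5.51 km

All impactor-dependent factors cancel in the ratio, leaving D_Earth/D_Venus = (g_Earth/g_Venus)^-0.22.
(9.81/8.87)^-0.22 = 1.106^-0.22 = 0.9781
D_Earth = 0.9781 × 5.63 km = 5.51 km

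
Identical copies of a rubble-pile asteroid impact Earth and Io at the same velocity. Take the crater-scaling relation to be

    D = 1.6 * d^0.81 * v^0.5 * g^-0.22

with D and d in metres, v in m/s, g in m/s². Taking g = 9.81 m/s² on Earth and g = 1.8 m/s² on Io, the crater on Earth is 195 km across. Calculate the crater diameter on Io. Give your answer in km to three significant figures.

All impactor-dependent factors cancel in the ratio, leaving D_Io/D_Earth = (g_Io/g_Earth)^-0.22.
(1.8/9.81)^-0.22 = 0.1835^-0.22 = 1.452
D_Io = 1.452 × 195 km = 283 km

D ≈ 283 km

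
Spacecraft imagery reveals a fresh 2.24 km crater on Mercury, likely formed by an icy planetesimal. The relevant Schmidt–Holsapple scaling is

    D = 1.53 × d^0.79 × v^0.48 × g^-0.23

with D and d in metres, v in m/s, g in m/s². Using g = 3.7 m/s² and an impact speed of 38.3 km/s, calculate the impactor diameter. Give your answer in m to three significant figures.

Rearranging for d: d = [D / (1.53 · 38300^0.48 · 3.7^-0.23)]^(1/0.79).
D = 2240 m.
38300^0.48 = 158.5
3.7^-0.23 = 0.7401
Denominator = 1.53 × 158.5 × 0.7401 = 179.5
D / 179.5 = 2240 / 179.5 = 12.48
d = 12.48^(1/0.79) = 12.48^1.2658 = 24.41 m

d ≈ 24.4 m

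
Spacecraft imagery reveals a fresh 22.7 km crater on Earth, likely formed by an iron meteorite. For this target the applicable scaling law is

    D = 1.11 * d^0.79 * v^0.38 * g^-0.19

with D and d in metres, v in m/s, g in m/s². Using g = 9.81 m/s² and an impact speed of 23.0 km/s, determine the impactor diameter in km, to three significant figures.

d ≈ 3.95 km

Rearranging for d: d = [D / (1.11 · 23000^0.38 · 9.81^-0.19)]^(1/0.79).
D = 22700 m.
23000^0.38 = 45.44
9.81^-0.19 = 0.6480
Denominator = 1.11 × 45.44 × 0.6480 = 32.68
D / 32.68 = 22700 / 32.68 = 694.6
d = 694.6^(1/0.79) = 694.6^1.2658 = 3954 m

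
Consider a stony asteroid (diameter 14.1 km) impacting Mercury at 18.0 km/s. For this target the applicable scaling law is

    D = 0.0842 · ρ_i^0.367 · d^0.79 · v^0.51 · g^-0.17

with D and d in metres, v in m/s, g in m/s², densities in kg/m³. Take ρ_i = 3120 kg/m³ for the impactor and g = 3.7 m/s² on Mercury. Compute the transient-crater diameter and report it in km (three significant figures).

D ≈ 362 km

In SI units: d = 14100 m, v = 18000 m/s.
ρ_i^0.367 = 3120^0.367 = 19.16
d^0.79 = 14100^0.79 = 1896
v^0.51 = 18000^0.51 = 148.0
g^-0.17 = 3.7^-0.17 = 0.8006
D = 0.0842 × 19.16 × 1896 × 148.0 × 0.8006 = 3.624 × 10^5 m
   = 362.4 km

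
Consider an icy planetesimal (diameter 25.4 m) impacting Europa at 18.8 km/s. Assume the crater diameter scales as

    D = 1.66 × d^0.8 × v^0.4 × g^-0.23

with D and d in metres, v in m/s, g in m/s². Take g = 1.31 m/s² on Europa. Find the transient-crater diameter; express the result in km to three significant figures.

D ≈ 1.06 km

In SI units: v = 18800 m/s.
d^0.8 = 25.4^0.8 = 13.30
v^0.4 = 18800^0.4 = 51.25
g^-0.23 = 1.31^-0.23 = 0.9398
D = 1.66 × 13.30 × 51.25 × 0.9398 = 1063 m
   = 1.063 km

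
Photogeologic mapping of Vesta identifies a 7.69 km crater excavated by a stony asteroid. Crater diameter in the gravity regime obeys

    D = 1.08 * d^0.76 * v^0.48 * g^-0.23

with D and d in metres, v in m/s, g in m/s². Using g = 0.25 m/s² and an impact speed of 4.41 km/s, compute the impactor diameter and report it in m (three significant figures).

Rearranging for d: d = [D / (1.08 · 4410^0.48 · 0.25^-0.23)]^(1/0.76).
D = 7690 m.
4410^0.48 = 56.15
0.25^-0.23 = 1.376
Denominator = 1.08 × 56.15 × 1.376 = 83.44
D / 83.44 = 7690 / 83.44 = 92.16
d = 92.16^(1/0.76) = 92.16^1.3158 = 384.5 m

d ≈ 385 m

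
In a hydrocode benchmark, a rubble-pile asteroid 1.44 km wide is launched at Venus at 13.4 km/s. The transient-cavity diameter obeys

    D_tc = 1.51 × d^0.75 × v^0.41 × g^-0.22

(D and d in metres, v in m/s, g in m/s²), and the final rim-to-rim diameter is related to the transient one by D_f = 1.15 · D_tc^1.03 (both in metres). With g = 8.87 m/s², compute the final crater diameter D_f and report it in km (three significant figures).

In SI: d = 1440 m, v = 13400 m/s.
d^0.75 = 1440^0.75 = 233.8
v^0.41 = 13400^0.41 = 49.22
g^-0.22 = 8.87^-0.22 = 0.6187
D_tc = 1.51 × 233.8 × 49.22 × 0.6187 = 10750 m
D_f = 1.15 × (10750)^1.03 = 16332 m
     = 16.33 km

D_f ≈ 16.3 km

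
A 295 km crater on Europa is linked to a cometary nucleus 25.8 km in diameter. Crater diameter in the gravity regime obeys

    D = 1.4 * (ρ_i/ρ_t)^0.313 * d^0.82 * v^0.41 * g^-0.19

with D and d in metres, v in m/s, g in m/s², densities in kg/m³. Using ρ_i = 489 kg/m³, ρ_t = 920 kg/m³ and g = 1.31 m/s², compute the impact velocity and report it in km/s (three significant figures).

v ≈ 26.6 km/s

Rearranging for v: v = [D / (1.4 · (489/920)^0.313 · 25800^0.82 · 1.31^-0.19)]^(1/0.41).
D = 295000 m.
(489/920)^0.313 = 0.8205
25800^0.82 = 4145
1.31^-0.19 = 0.9500
Denominator = 1.4 × 0.8205 × 4145 × 0.9500 = 4523
D / 4523 = 295000 / 4523 = 65.22
v = 65.22^(1/0.41) = 65.22^2.439 = 26624 m/s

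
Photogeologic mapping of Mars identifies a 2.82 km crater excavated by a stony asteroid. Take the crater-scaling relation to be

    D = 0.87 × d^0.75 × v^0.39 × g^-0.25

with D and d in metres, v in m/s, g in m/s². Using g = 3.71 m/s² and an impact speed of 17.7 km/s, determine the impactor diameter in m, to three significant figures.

Rearranging for d: d = [D / (0.87 · 17700^0.39 · 3.71^-0.25)]^(1/0.75).
D = 2820 m.
17700^0.39 = 45.36
3.71^-0.25 = 0.7205
Denominator = 0.87 × 45.36 × 0.7205 = 28.43
D / 28.43 = 2820 / 28.43 = 99.19
d = 99.19^(1/0.75) = 99.19^1.3333 = 459.1 m

d ≈ 459 m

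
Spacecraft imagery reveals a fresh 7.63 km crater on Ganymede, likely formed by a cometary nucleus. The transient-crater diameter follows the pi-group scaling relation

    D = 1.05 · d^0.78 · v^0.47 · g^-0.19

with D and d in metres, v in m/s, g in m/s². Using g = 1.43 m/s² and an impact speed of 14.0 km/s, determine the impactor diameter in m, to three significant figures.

Rearranging for d: d = [D / (1.05 · 14000^0.47 · 1.43^-0.19)]^(1/0.78).
D = 7630 m.
14000^0.47 = 88.85
1.43^-0.19 = 0.9343
Denominator = 1.05 × 88.85 × 0.9343 = 87.16
D / 87.16 = 7630 / 87.16 = 87.54
d = 87.54^(1/0.78) = 87.54^1.2821 = 309.1 m

d ≈ 309 m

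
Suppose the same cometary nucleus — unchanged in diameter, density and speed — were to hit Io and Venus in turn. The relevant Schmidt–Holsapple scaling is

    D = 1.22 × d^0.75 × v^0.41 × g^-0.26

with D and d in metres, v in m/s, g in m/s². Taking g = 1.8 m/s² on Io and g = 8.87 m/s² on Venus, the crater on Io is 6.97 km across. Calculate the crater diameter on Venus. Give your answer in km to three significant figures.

All impactor-dependent factors cancel in the ratio, leaving D_Venus/D_Io = (g_Venus/g_Io)^-0.26.
(8.87/1.8)^-0.26 = 4.928^-0.26 = 0.6605
D_Venus = 0.6605 × 6.97 km = 4.60 km

D ≈ 4.60 km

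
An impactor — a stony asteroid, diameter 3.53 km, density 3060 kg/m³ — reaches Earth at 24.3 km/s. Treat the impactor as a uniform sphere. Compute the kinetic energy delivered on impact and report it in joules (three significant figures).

d = 3530 m; v = 24300 m/s.
Mass m = (π/6) ρ d³ = (π/6) × 3060 × (3530)³ = 7.048 × 10^13 kg
E = ½ m v² = 0.5 × 7.048 × 10^13 × (24300)² = 2.081 × 10^22 J

E ≈ 2.08 × 10^22 J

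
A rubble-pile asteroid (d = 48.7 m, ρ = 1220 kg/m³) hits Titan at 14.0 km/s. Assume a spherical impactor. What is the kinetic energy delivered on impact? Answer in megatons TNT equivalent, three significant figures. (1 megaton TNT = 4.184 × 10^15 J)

v = 14000 m/s.
Mass m = (π/6) ρ d³ = (π/6) × 1220 × (48.7)³ = 7.378 × 10^7 kg
E = ½ m v² = 0.5 × 7.378 × 10^7 × (14000)² = 7.230 × 10^15 J
   = 7.230 × 10^15 / 4.184×10^15 = 1.728 Mt

E ≈ 1.73 Mt TNT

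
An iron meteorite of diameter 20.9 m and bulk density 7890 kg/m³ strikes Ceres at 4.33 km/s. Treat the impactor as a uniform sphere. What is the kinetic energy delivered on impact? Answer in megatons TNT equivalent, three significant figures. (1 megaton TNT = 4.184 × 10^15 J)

v = 4330 m/s.
Mass m = (π/6) ρ d³ = (π/6) × 7890 × (20.9)³ = 3.772 × 10^7 kg
E = ½ m v² = 0.5 × 3.772 × 10^7 × (4330)² = 3.536 × 10^14 J
   = 3.536 × 10^14 / 4.184×10^15 = 0.08451 Mt

E ≈ 0.0845 Mt TNT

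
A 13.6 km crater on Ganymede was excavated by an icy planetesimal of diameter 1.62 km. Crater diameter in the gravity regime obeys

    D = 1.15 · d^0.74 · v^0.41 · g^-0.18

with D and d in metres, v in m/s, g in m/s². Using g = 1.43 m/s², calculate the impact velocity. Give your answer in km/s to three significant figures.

v ≈ 16.2 km/s

Rearranging for v: v = [D / (1.15 · 1620^0.74 · 1.43^-0.18)]^(1/0.41).
D = 13600 m.
1620^0.74 = 237.2
1.43^-0.18 = 0.9376
Denominator = 1.15 × 237.2 × 0.9376 = 255.8
D / 255.8 = 13600 / 255.8 = 53.17
v = 53.17^(1/0.41) = 53.17^2.439 = 16177 m/s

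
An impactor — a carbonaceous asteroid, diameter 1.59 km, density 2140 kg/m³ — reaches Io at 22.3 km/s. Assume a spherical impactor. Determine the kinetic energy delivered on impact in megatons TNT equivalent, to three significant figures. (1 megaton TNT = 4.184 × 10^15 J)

E ≈ 2.68 × 10^5 Mt TNT

d = 1590 m; v = 22300 m/s.
Mass m = (π/6) ρ d³ = (π/6) × 2140 × (1590)³ = 4.504 × 10^12 kg
E = ½ m v² = 0.5 × 4.504 × 10^12 × (22300)² = 1.120 × 10^21 J
   = 1.120 × 10^21 / 4.184×10^15 = 2.677 × 10^5 Mt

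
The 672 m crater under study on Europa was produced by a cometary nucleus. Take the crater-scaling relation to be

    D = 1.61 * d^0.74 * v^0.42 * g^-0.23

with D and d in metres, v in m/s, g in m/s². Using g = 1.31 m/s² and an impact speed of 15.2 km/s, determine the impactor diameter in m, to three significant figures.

d ≈ 16.0 m

Rearranging for d: d = [D / (1.61 · 15200^0.42 · 1.31^-0.23)]^(1/0.74).
15200^0.42 = 57.07
1.31^-0.23 = 0.9398
Denominator = 1.61 × 57.07 × 0.9398 = 86.35
D / 86.35 = 672 / 86.35 = 7.782
d = 7.782^(1/0.74) = 7.782^1.3514 = 16.00 m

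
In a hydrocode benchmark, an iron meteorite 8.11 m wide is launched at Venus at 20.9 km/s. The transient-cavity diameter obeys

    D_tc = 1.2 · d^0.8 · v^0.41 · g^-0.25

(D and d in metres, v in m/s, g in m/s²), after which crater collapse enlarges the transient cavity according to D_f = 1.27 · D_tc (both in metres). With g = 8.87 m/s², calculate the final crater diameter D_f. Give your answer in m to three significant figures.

v = 20900 m/s.
d^0.8 = 8.11^0.8 = 5.336
v^0.41 = 20900^0.41 = 59.06
g^-0.25 = 8.87^-0.25 = 0.5795
D_tc = 1.2 × 5.336 × 59.06 × 0.5795 = 219.2 m
D_f = 1.27 × 219.2 = 278.4 m

D_f ≈ 278 m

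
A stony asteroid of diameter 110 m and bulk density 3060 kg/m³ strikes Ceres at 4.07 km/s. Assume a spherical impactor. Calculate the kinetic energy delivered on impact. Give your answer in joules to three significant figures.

E ≈ 1.77 × 10^16 J

v = 4070 m/s.
Mass m = (π/6) ρ d³ = (π/6) × 3060 × (110)³ = 2.133 × 10^9 kg
E = ½ m v² = 0.5 × 2.133 × 10^9 × (4070)² = 1.767 × 10^16 J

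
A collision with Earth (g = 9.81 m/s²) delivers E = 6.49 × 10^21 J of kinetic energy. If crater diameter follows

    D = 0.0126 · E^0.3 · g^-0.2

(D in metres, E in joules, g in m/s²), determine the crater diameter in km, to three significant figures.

D ≈ 27.9 km

E^0.3 = (6.49 × 10^21)^0.3 = 3.497 × 10^6
g^-0.2 = 9.81^-0.2 = 0.6334
D = 0.0126 × 3.497 × 10^6 × 0.6334 = 27909 m
   = 27.91 km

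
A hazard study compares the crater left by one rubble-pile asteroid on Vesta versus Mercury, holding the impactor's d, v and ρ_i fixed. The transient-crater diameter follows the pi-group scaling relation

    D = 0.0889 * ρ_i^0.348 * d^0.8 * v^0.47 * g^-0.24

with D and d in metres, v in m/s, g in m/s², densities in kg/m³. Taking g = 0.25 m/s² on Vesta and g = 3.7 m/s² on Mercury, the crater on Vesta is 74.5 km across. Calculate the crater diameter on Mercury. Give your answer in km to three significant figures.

All impactor-dependent factors cancel in the ratio, leaving D_Mercury/D_Vesta = (g_Mercury/g_Vesta)^-0.24.
(3.7/0.25)^-0.24 = 14.80^-0.24 = 0.5238
D_Mercury = 0.5238 × 74.5 km = 39.0 km

D ≈ 39.0 km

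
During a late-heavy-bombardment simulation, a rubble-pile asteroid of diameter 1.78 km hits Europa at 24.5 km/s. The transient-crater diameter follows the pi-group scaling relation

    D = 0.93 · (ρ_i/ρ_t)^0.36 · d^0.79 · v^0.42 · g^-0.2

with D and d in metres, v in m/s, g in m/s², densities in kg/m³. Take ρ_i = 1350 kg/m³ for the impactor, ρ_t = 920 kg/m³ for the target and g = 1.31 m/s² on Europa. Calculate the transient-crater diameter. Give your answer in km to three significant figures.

D ≈ 26.1 km

In SI units: d = 1780 m, v = 24500 m/s.
(ρ_i/ρ_t)^0.36 = (1350/920)^0.36 = 1.148
d^0.79 = 1780^0.79 = 369.7
v^0.42 = 24500^0.42 = 69.73
g^-0.2 = 1.31^-0.2 = 0.9474
D = 0.93 × 1.148 × 369.7 × 69.73 × 0.9474 = 26075 m
   = 26.08 km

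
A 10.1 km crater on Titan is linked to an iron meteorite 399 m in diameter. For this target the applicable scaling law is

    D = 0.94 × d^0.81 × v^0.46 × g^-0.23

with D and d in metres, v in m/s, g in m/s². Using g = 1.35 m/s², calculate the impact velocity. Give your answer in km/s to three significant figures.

v ≈ 17.7 km/s

Rearranging for v: v = [D / (0.94 · 399^0.81 · 1.35^-0.23)]^(1/0.46).
D = 10100 m.
399^0.81 = 127.9
1.35^-0.23 = 0.9333
Denominator = 0.94 × 127.9 × 0.9333 = 112.2
D / 112.2 = 10100 / 112.2 = 90.02
v = 90.02^(1/0.46) = 90.02^2.1739 = 17723 m/s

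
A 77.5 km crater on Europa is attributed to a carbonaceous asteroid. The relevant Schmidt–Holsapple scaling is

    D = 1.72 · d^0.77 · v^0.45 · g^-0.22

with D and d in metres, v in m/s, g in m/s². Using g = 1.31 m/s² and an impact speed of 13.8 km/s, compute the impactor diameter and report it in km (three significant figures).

d ≈ 4.55 km

Rearranging for d: d = [D / (1.72 · 13800^0.45 · 1.31^-0.22)]^(1/0.77).
D = 77500 m.
13800^0.45 = 72.94
1.31^-0.22 = 0.9423
Denominator = 1.72 × 72.94 × 0.9423 = 118.2
D / 118.2 = 77500 / 118.2 = 655.7
d = 655.7^(1/0.77) = 655.7^1.2987 = 4550 m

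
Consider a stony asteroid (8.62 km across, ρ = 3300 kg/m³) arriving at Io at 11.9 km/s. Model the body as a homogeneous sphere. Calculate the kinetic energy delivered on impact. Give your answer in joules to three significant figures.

d = 8620 m; v = 11900 m/s.
Mass m = (π/6) ρ d³ = (π/6) × 3300 × (8620)³ = 1.107 × 10^15 kg
E = ½ m v² = 0.5 × 1.107 × 10^15 × (11900)² = 7.838 × 10^22 J

E ≈ 7.84 × 10^22 J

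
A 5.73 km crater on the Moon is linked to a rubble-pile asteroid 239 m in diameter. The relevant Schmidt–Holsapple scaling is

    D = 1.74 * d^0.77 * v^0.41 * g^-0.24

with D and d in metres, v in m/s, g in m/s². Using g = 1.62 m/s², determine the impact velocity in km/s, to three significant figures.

Rearranging for v: v = [D / (1.74 · 239^0.77 · 1.62^-0.24)]^(1/0.41).
D = 5730 m.
239^0.77 = 67.82
1.62^-0.24 = 0.8907
Denominator = 1.74 × 67.82 × 0.8907 = 105.1
D / 105.1 = 5730 / 105.1 = 54.52
v = 54.52^(1/0.41) = 54.52^2.439 = 17197 m/s

v ≈ 17.2 km/s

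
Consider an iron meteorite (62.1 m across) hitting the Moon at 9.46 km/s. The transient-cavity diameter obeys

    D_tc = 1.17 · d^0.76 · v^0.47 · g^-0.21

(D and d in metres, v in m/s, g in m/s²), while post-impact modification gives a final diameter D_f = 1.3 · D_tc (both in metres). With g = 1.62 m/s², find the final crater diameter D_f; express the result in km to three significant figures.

D_f ≈ 2.34 km

v = 9460 m/s.
d^0.76 = 62.1^0.76 = 23.05
v^0.47 = 9460^0.47 = 73.90
g^-0.21 = 1.62^-0.21 = 0.9037
D_tc = 1.17 × 23.05 × 73.90 × 0.9037 = 1801 m
D_f = 1.3 × 1801 = 2341 m
     = 2.341 km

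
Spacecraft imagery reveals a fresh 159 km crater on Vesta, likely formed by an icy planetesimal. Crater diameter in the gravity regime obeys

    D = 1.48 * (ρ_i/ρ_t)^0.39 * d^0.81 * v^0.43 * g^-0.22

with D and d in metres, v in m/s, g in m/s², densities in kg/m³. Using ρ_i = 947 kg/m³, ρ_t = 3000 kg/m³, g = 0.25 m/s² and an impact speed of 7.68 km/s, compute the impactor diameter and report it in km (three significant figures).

Rearranging for d: d = [D / (1.48 · (947/3000)^0.39 · 7680^0.43 · 0.25^-0.22)]^(1/0.81).
D = 159000 m.
(947/3000)^0.39 = 0.6378
7680^0.43 = 46.85
0.25^-0.22 = 1.357
Denominator = 1.48 × 0.6378 × 46.85 × 1.357 = 60.01
D / 60.01 = 159000 / 60.01 = 2650
d = 2650^(1/0.81) = 2650^1.2346 = 16840 m

d ≈ 16.8 km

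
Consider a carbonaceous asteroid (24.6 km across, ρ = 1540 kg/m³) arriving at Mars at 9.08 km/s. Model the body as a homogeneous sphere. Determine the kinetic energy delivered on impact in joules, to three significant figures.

E ≈ 4.95 × 10^23 J

d = 24600 m; v = 9080 m/s.
Mass m = (π/6) ρ d³ = (π/6) × 1540 × (24600)³ = 1.200 × 10^16 kg
E = ½ m v² = 0.5 × 1.200 × 10^16 × (9080)² = 4.947 × 10^23 J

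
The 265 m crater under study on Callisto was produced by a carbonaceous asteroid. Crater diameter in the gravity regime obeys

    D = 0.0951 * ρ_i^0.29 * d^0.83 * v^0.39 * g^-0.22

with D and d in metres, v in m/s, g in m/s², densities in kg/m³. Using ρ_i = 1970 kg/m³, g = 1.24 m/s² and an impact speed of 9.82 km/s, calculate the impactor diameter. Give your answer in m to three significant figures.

Rearranging for d: d = [D / (0.0951 · 1970^0.29 · 9820^0.39 · 1.24^-0.22)]^(1/0.83).
1970^0.29 = 9.024
9820^0.39 = 36.05
1.24^-0.22 = 0.9538
Denominator = 0.0951 × 9.024 × 36.05 × 0.9538 = 29.51
D / 29.51 = 265 / 29.51 = 8.980
d = 8.980^(1/0.83) = 8.980^1.2048 = 14.08 m

d ≈ 14.1 m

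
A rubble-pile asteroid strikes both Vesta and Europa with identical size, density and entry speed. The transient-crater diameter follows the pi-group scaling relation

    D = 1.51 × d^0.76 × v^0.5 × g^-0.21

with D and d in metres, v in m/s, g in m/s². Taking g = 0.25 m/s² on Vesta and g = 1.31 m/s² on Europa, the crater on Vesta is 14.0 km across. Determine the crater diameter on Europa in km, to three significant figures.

All impactor-dependent factors cancel in the ratio, leaving D_Europa/D_Vesta = (g_Europa/g_Vesta)^-0.21.
(1.31/0.25)^-0.21 = 5.240^-0.21 = 0.7062
D_Europa = 0.7062 × 14.0 km = 9.89 km

D ≈ 9.89 km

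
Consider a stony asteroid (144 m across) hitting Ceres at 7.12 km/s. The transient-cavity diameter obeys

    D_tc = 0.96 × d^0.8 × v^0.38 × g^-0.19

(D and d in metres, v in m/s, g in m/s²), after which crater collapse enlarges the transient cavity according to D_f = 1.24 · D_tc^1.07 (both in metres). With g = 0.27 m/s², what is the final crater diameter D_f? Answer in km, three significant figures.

v = 7120 m/s.
d^0.8 = 144^0.8 = 53.30
v^0.38 = 7120^0.38 = 29.10
g^-0.19 = 0.27^-0.19 = 1.282
D_tc = 0.96 × 53.30 × 29.10 × 1.282 = 1909 m
D_f = 1.24 × (1909)^1.07 = 4017 m
     = 4.017 km

D_f ≈ 4.02 km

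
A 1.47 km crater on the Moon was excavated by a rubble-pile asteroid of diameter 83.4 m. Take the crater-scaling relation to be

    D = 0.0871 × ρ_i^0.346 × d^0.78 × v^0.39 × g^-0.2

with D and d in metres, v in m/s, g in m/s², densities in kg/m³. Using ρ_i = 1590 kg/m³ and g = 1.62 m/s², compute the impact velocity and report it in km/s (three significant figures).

v ≈ 18.4 km/s

Rearranging for v: v = [D / (0.0871 · 1590^0.346 · 83.4^0.78 · 1.62^-0.2)]^(1/0.39).
D = 1470 m.
1590^0.346 = 12.81
83.4^0.78 = 31.51
1.62^-0.2 = 0.9080
Denominator = 0.0871 × 12.81 × 31.51 × 0.9080 = 31.92
D / 31.92 = 1470 / 31.92 = 46.05
v = 46.05^(1/0.39) = 46.05^2.5641 = 18394 m/s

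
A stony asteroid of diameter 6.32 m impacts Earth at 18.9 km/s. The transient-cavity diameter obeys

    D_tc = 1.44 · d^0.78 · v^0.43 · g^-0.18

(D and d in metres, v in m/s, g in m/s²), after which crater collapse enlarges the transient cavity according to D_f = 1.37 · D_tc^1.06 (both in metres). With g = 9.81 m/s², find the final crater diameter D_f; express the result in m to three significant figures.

v = 18900 m/s.
d^0.78 = 6.32^0.78 = 4.213
v^0.43 = 18900^0.43 = 69.00
g^-0.18 = 9.81^-0.18 = 0.6630
D_tc = 1.44 × 4.213 × 69.00 × 0.6630 = 277.5 m
D_f = 1.37 × (277.5)^1.06 = 532.8 m

D_f ≈ 533 m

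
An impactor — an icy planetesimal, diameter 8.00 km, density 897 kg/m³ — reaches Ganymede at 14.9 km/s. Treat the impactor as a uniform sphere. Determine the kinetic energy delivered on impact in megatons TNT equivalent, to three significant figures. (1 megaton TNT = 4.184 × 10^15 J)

E ≈ 6.38 × 10^6 Mt TNT

d = 8000 m; v = 14900 m/s.
Mass m = (π/6) ρ d³ = (π/6) × 897 × (8000)³ = 2.405 × 10^14 kg
E = ½ m v² = 0.5 × 2.405 × 10^14 × (14900)² = 2.670 × 10^22 J
   = 2.670 × 10^22 / 4.184×10^15 = 6.381 × 10^6 Mt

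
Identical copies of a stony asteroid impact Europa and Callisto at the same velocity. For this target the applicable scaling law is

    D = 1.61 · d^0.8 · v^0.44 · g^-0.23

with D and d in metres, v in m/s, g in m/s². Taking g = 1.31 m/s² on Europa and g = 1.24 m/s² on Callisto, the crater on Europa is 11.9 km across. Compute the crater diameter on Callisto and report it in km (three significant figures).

D ≈ 12.1 km

All impactor-dependent factors cancel in the ratio, leaving D_Callisto/D_Europa = (g_Callisto/g_Europa)^-0.23.
(1.24/1.31)^-0.23 = 0.9466^-0.23 = 1.013
D_Callisto = 1.013 × 11.9 km = 12.1 km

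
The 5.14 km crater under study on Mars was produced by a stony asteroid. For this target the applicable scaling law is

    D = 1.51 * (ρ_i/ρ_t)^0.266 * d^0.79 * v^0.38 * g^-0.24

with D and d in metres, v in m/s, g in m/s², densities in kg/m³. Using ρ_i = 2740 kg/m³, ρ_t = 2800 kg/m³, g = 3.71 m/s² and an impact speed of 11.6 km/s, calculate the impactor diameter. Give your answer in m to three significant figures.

Rearranging for d: d = [D / (1.51 · (2740/2800)^0.266 · 11600^0.38 · 3.71^-0.24)]^(1/0.79).
D = 5140 m.
(2740/2800)^0.266 = 0.9943
11600^0.38 = 35.03
3.71^-0.24 = 0.7300
Denominator = 1.51 × 0.9943 × 35.03 × 0.7300 = 38.39
D / 38.39 = 5140 / 38.39 = 133.9
d = 133.9^(1/0.79) = 133.9^1.2658 = 492.1 m

d ≈ 492 m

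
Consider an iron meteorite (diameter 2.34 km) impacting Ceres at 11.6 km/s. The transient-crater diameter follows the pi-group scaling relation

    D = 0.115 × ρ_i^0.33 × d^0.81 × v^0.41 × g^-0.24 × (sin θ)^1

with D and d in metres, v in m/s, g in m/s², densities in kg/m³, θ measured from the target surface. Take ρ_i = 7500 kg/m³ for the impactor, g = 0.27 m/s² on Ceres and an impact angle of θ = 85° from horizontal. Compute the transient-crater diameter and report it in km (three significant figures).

D ≈ 74.1 km

In SI units: d = 2340 m, v = 11600 m/s.
ρ_i^0.33 = 7500^0.33 = 19.00
d^0.81 = 2340^0.81 = 535.9
v^0.41 = 11600^0.41 = 46.39
g^-0.24 = 0.27^-0.24 = 1.369
(sin 85°)^1 = 0.9962^1 = 0.9962
D = 0.115 × 19.00 × 535.9 × 46.39 × 1.369 × 0.9962 = 74081 m
   = 74.08 km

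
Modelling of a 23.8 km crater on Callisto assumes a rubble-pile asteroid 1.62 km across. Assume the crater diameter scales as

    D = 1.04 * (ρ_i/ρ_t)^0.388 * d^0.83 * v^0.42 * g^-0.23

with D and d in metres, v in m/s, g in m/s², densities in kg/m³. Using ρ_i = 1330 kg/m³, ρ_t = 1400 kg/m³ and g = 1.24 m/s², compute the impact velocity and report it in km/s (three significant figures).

Rearranging for v: v = [D / (1.04 · (1330/1400)^0.388 · 1620^0.83 · 1.24^-0.23)]^(1/0.42).
D = 23800 m.
(1330/1400)^0.388 = 0.9803
1620^0.83 = 461.2
1.24^-0.23 = 0.9517
Denominator = 1.04 × 0.9803 × 461.2 × 0.9517 = 447.5
D / 447.5 = 23800 / 447.5 = 53.18
v = 53.18^(1/0.42) = 53.18^2.381 = 12853 m/s

v ≈ 12.9 km/s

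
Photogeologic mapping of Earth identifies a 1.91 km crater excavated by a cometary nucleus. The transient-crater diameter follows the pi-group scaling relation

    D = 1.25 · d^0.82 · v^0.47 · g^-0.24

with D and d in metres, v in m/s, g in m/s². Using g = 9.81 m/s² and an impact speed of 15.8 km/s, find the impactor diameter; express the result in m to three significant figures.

Rearranging for d: d = [D / (1.25 · 15800^0.47 · 9.81^-0.24)]^(1/0.82).
D = 1910 m.
15800^0.47 = 94.05
9.81^-0.24 = 0.5781
Denominator = 1.25 × 94.05 × 0.5781 = 67.96
D / 67.96 = 1910 / 67.96 = 28.10
d = 28.10^(1/0.82) = 28.10^1.2195 = 58.44 m

d ≈ 58.4 m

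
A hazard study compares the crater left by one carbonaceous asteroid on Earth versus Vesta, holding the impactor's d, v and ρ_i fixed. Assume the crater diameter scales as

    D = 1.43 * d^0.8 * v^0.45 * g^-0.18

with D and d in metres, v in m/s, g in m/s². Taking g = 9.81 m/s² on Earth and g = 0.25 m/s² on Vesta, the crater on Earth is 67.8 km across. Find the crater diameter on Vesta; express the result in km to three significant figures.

D ≈ 131 km

All impactor-dependent factors cancel in the ratio, leaving D_Vesta/D_Earth = (g_Vesta/g_Earth)^-0.18.
(0.25/9.81)^-0.18 = 0.02548^-0.18 = 1.936
D_Vesta = 1.936 × 67.8 km = 131 km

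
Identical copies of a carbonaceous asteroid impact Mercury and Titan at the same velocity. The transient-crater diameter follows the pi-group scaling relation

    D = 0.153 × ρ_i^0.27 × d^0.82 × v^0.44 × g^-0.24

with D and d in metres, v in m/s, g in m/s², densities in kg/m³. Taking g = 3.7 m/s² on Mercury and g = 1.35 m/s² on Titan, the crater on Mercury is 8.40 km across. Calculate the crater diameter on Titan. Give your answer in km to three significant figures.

D ≈ 10.7 km

All impactor-dependent factors cancel in the ratio, leaving D_Titan/D_Mercury = (g_Titan/g_Mercury)^-0.24.
(1.35/3.7)^-0.24 = 0.3649^-0.24 = 1.274
D_Titan = 1.274 × 8.40 km = 10.7 km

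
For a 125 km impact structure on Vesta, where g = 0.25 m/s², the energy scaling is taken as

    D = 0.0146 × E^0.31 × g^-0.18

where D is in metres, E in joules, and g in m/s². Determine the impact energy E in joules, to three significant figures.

E ≈ 1.03 × 10^22 J

Rearranging: E = [D / (0.0146 · g^-0.18)]^(1/0.31).
D = 125000 m.
g^-0.18 = 0.25^-0.18 = 1.283
D / (0.0146 × 1.283) = 125000 / (0.01873) = 6.674 × 10^6
E = (6.674 × 10^6)^3.2258 = 1.033 × 10^22 J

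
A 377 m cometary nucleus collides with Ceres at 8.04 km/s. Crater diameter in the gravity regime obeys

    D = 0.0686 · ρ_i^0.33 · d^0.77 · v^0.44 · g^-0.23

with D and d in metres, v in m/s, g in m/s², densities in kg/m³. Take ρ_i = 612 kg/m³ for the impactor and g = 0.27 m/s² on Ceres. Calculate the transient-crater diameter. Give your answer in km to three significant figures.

D ≈ 3.88 km

In SI units: v = 8040 m/s.
ρ_i^0.33 = 612^0.33 = 8.311
d^0.77 = 377^0.77 = 96.33
v^0.44 = 8040^0.44 = 52.28
g^-0.23 = 0.27^-0.23 = 1.351
D = 0.0686 × 8.311 × 96.33 × 52.28 × 1.351 = 3879 m
   = 3.879 km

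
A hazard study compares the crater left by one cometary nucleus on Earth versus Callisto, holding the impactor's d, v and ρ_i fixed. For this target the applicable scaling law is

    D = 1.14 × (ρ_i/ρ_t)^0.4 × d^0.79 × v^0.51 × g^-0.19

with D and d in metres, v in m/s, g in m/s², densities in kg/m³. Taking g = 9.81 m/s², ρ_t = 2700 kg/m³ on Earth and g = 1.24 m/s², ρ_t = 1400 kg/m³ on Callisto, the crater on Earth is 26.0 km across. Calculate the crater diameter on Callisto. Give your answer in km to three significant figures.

D ≈ 50.1 km

The impactor-only factors (d, v, ρ_i) cancel in the ratio, leaving D_Callisto/D_Earth = (g_Callisto/g_Earth)^-0.19 · (ρ_t,Earth/ρ_t,Callisto)^0.4.
(1.24/9.81)^-0.19 = 0.1264^-0.19 = 1.481
(2700/1400)^0.4 = 1.929^0.4 = 1.301
Ratio = 1.481 × 1.301 = 1.927
D_Callisto = 1.927 × 26.0 km = 50.1 km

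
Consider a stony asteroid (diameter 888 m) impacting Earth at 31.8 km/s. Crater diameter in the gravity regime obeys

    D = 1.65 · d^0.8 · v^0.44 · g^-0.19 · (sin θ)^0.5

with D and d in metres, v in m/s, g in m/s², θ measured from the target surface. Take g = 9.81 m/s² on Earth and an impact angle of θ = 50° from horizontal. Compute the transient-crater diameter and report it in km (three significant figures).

D ≈ 20.5 km

In SI units: v = 31800 m/s.
d^0.8 = 888^0.8 = 228.4
v^0.44 = 31800^0.44 = 95.73
g^-0.19 = 9.81^-0.19 = 0.6480
(sin 50°)^0.5 = 0.7660^0.5 = 0.8752
D = 1.65 × 228.4 × 95.73 × 0.6480 × 0.8752 = 20460 m
   = 20.46 km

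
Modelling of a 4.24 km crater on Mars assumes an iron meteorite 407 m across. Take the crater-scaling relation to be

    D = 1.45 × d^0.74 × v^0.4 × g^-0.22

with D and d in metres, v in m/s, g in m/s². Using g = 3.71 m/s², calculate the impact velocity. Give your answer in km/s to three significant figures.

v ≈ 14.1 km/s

Rearranging for v: v = [D / (1.45 · 407^0.74 · 3.71^-0.22)]^(1/0.4).
D = 4240 m.
407^0.74 = 85.33
3.71^-0.22 = 0.7494
Denominator = 1.45 × 85.33 × 0.7494 = 92.72
D / 92.72 = 4240 / 92.72 = 45.73
v = 45.73^(1/0.4) = 45.73^2.5 = 14142 m/s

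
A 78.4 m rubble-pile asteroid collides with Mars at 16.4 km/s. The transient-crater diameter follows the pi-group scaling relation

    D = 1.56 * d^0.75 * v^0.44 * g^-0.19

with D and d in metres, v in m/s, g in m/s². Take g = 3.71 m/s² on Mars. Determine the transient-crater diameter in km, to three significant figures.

In SI units: v = 16400 m/s.
d^0.75 = 78.4^0.75 = 26.35
v^0.44 = 16400^0.44 = 71.54
g^-0.19 = 3.71^-0.19 = 0.7795
D = 1.56 × 26.35 × 71.54 × 0.7795 = 2292 m
   = 2.292 km

D ≈ 2.29 km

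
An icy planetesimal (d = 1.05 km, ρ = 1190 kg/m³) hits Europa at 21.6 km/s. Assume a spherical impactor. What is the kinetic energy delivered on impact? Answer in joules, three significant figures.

d = 1050 m; v = 21600 m/s.
Mass m = (π/6) ρ d³ = (π/6) × 1190 × (1050)³ = 7.213 × 10^11 kg
E = ½ m v² = 0.5 × 7.213 × 10^11 × (21600)² = 1.683 × 10^20 J

E ≈ 1.68 × 10^20 J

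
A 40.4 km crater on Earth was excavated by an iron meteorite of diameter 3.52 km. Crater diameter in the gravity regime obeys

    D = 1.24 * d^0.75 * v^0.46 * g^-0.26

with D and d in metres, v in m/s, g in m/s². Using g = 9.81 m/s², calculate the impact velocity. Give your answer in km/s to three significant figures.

Rearranging for v: v = [D / (1.24 · 3520^0.75 · 9.81^-0.26)]^(1/0.46).
D = 40400 m.
3520^0.75 = 457.0
9.81^-0.26 = 0.5523
Denominator = 1.24 × 457.0 × 0.5523 = 313.0
D / 313.0 = 40400 / 313.0 = 129.1
v = 129.1^(1/0.46) = 129.1^2.1739 = 38810 m/s

v ≈ 38.8 km/s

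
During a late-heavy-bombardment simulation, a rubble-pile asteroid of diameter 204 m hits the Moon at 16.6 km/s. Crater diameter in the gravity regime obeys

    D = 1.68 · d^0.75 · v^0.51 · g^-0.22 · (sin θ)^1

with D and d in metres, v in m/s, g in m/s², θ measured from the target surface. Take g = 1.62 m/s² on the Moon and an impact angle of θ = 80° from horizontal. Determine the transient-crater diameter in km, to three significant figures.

In SI units: v = 16600 m/s.
d^0.75 = 204^0.75 = 53.98
v^0.51 = 16600^0.51 = 142.0
g^-0.22 = 1.62^-0.22 = 0.8993
(sin 80°)^1 = 0.9848^1 = 0.9848
D = 1.68 × 53.98 × 142.0 × 0.8993 × 0.9848 = 11405 m
   = 11.40 km

D ≈ 11.4 km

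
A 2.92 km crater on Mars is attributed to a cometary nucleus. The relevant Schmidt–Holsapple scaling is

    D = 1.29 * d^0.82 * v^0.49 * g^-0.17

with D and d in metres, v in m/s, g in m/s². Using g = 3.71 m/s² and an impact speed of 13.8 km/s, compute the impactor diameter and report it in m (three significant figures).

Rearranging for d: d = [D / (1.29 · 13800^0.49 · 3.71^-0.17)]^(1/0.82).
D = 2920 m.
13800^0.49 = 106.8
3.71^-0.17 = 0.8002
Denominator = 1.29 × 106.8 × 0.8002 = 110.2
D / 110.2 = 2920 / 110.2 = 26.50
d = 26.50^(1/0.82) = 26.50^1.2195 = 54.41 m

d ≈ 54.4 m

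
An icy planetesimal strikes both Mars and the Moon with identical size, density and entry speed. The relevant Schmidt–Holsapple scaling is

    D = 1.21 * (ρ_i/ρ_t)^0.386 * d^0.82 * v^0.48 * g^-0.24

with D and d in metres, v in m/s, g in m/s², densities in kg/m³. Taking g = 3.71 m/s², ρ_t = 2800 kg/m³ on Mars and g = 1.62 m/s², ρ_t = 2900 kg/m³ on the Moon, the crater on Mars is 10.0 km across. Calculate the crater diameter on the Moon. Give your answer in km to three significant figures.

The impactor-only factors (d, v, ρ_i) cancel in the ratio, leaving D_Moon/D_Mars = (g_Moon/g_Mars)^-0.24 · (ρ_t,Mars/ρ_t,Moon)^0.386.
(1.62/3.71)^-0.24 = 0.4367^-0.24 = 1.220
(2800/2900)^0.386 = 0.9655^0.386 = 0.9865
Ratio = 1.220 × 0.9865 = 1.204
D_Moon = 1.204 × 10.0 km = 12.0 km

D ≈ 12.0 km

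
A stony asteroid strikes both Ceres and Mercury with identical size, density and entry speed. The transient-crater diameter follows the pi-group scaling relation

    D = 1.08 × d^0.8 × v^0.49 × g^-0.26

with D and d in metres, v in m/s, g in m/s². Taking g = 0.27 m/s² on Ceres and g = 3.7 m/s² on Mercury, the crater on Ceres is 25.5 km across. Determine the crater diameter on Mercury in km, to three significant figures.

D ≈ 12.9 km

All impactor-dependent factors cancel in the ratio, leaving D_Mercury/D_Ceres = (g_Mercury/g_Ceres)^-0.26.
(3.7/0.27)^-0.26 = 13.70^-0.26 = 0.5064
D_Mercury = 0.5064 × 25.5 km = 12.9 km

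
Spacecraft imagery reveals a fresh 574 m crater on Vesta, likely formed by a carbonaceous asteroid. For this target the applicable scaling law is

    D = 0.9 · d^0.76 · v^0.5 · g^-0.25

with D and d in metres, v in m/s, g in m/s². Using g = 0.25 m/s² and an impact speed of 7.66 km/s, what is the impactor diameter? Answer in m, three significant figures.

Rearranging for d: d = [D / (0.9 · 7660^0.5 · 0.25^-0.25)]^(1/0.76).
7660^0.5 = 87.52
0.25^-0.25 = 1.414
Denominator = 0.9 × 87.52 × 1.414 = 111.4
D / 111.4 = 574 / 111.4 = 5.153
d = 5.153^(1/0.76) = 5.153^1.3158 = 8.648 m

d ≈ 8.65 m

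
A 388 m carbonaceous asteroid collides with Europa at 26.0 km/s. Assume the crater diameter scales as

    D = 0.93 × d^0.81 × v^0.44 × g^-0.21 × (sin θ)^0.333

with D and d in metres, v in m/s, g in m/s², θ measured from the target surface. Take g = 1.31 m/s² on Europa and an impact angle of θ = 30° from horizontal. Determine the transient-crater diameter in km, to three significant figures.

In SI units: v = 26000 m/s.
d^0.81 = 388^0.81 = 125.0
v^0.44 = 26000^0.44 = 87.62
g^-0.21 = 1.31^-0.21 = 0.9449
(sin 30°)^0.333 = 0.5000^0.333 = 0.7939
D = 0.93 × 125.0 × 87.62 × 0.9449 × 0.7939 = 7641 m
   = 7.641 km

D ≈ 7.64 km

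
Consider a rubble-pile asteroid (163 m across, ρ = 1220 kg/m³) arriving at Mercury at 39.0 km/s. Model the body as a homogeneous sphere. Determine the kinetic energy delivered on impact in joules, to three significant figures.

v = 39000 m/s.
Mass m = (π/6) ρ d³ = (π/6) × 1220 × (163)³ = 2.766 × 10^9 kg
E = ½ m v² = 0.5 × 2.766 × 10^9 × (39000)² = 2.104 × 10^18 J

E ≈ 2.10 × 10^18 J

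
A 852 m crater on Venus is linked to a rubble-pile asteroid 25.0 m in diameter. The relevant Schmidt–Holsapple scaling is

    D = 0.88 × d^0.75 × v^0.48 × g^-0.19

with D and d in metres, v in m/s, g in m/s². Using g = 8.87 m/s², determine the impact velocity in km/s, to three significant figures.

Rearranging for v: v = [D / (0.88 · 25^0.75 · 8.87^-0.19)]^(1/0.48).
25^0.75 = 11.18
8.87^-0.19 = 0.6605
Denominator = 0.88 × 11.18 × 0.6605 = 6.498
D / 6.498 = 852 / 6.498 = 131.1
v = 131.1^(1/0.48) = 131.1^2.0833 = 25799 m/s

v ≈ 25.8 km/s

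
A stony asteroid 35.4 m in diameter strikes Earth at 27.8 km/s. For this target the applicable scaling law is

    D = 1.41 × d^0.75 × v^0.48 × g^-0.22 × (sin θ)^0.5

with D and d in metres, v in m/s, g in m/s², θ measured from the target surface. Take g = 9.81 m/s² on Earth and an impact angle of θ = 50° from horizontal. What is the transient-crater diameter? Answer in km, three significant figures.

In SI units: v = 27800 m/s.
d^0.75 = 35.4^0.75 = 14.51
v^0.48 = 27800^0.48 = 135.9
g^-0.22 = 9.81^-0.22 = 0.6051
(sin 50°)^0.5 = 0.7660^0.5 = 0.8752
D = 1.41 × 14.51 × 135.9 × 0.6051 × 0.8752 = 1472 m
   = 1.472 km

D ≈ 1.47 km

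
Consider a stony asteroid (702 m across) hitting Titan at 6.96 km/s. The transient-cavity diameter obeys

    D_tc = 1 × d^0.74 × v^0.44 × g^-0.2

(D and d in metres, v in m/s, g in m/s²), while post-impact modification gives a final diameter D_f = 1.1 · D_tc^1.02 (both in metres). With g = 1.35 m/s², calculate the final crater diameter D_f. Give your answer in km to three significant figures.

D_f ≈ 7.72 km

v = 6960 m/s.
d^0.74 = 702^0.74 = 127.7
v^0.44 = 6960^0.44 = 49.06
g^-0.2 = 1.35^-0.2 = 0.9417
D_tc = 1 × 127.7 × 49.06 × 0.9417 = 5900 m
D_f = 1.1 × (5900)^1.02 = 7721 m
     = 7.721 km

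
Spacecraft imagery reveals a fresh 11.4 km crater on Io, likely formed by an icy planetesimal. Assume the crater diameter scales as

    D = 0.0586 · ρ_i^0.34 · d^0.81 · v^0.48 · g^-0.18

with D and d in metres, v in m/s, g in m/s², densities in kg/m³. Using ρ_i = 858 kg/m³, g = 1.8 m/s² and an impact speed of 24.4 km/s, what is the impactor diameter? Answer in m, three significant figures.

Rearranging for d: d = [D / (0.0586 · 858^0.34 · 24400^0.48 · 1.8^-0.18)]^(1/0.81).
D = 11400 m.
858^0.34 = 9.940
24400^0.48 = 127.6
1.8^-0.18 = 0.8996
Denominator = 0.0586 × 9.940 × 127.6 × 0.8996 = 66.86
D / 66.86 = 11400 / 66.86 = 170.5
d = 170.5^(1/0.81) = 170.5^1.2346 = 569.2 m

d ≈ 569 m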